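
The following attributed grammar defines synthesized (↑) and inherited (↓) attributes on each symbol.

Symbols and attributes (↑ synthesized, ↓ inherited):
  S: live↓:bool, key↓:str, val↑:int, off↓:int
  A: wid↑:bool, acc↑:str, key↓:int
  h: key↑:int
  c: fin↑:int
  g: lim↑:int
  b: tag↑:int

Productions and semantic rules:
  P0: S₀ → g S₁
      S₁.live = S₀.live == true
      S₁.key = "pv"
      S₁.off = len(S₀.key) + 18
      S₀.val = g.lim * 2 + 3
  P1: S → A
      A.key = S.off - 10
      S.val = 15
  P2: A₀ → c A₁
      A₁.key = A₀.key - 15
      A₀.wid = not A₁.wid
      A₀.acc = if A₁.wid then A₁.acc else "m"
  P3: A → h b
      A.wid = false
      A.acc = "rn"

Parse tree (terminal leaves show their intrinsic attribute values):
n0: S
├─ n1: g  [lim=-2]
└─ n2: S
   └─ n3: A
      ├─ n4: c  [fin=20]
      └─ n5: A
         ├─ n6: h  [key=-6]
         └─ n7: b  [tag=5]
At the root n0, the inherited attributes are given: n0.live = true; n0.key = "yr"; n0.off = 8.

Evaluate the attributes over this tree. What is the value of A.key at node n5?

1. n0.live = true  [given at root]
2. n0.key = "yr"  [given at root]
3. n0.off = 8  [given at root]
4. n1.lim = -2  [terminal]
5. n2.live = true  [S₀.live == true]
6. n2.key = "pv"  ["pv"]
7. n2.off = 20  [len(S₀.key) + 18]
8. n3.key = 10  [S.off - 10]
9. n4.fin = 20  [terminal]
10. n5.key = -5  [A₀.key - 15]
11. n6.key = -6  [terminal]
12. n7.tag = 5  [terminal]
13. n5.wid = false  [false]
14. n5.acc = "rn"  ["rn"]
15. n3.wid = true  [not A₁.wid]
16. n3.acc = "m"  [if A₁.wid then A₁.acc else "m"]
17. n2.val = 15  [15]
18. n0.val = -1  [g.lim * 2 + 3]

-5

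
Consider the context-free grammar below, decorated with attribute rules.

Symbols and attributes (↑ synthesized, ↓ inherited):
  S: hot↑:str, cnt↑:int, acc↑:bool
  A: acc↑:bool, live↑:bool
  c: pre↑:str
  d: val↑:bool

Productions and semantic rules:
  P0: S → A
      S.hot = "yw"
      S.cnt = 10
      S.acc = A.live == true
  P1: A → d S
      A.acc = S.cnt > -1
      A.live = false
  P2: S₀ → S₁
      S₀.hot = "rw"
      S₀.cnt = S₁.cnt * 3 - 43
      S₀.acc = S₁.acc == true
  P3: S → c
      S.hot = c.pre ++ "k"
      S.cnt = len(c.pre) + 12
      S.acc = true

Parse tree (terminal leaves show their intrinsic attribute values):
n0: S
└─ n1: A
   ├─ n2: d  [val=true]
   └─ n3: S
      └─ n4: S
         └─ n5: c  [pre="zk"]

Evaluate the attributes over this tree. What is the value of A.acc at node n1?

1. n2.val = true  [terminal]
2. n5.pre = "zk"  [terminal]
3. n4.hot = "zkk"  [c.pre ++ "k"]
4. n4.cnt = 14  [len(c.pre) + 12]
5. n4.acc = true  [true]
6. n3.hot = "rw"  ["rw"]
7. n3.cnt = -1  [S₁.cnt * 3 - 43]
8. n3.acc = true  [S₁.acc == true]
9. n1.acc = false  [S.cnt > -1]
10. n1.live = false  [false]
11. n0.hot = "yw"  ["yw"]
12. n0.cnt = 10  [10]
13. n0.acc = false  [A.live == true]

false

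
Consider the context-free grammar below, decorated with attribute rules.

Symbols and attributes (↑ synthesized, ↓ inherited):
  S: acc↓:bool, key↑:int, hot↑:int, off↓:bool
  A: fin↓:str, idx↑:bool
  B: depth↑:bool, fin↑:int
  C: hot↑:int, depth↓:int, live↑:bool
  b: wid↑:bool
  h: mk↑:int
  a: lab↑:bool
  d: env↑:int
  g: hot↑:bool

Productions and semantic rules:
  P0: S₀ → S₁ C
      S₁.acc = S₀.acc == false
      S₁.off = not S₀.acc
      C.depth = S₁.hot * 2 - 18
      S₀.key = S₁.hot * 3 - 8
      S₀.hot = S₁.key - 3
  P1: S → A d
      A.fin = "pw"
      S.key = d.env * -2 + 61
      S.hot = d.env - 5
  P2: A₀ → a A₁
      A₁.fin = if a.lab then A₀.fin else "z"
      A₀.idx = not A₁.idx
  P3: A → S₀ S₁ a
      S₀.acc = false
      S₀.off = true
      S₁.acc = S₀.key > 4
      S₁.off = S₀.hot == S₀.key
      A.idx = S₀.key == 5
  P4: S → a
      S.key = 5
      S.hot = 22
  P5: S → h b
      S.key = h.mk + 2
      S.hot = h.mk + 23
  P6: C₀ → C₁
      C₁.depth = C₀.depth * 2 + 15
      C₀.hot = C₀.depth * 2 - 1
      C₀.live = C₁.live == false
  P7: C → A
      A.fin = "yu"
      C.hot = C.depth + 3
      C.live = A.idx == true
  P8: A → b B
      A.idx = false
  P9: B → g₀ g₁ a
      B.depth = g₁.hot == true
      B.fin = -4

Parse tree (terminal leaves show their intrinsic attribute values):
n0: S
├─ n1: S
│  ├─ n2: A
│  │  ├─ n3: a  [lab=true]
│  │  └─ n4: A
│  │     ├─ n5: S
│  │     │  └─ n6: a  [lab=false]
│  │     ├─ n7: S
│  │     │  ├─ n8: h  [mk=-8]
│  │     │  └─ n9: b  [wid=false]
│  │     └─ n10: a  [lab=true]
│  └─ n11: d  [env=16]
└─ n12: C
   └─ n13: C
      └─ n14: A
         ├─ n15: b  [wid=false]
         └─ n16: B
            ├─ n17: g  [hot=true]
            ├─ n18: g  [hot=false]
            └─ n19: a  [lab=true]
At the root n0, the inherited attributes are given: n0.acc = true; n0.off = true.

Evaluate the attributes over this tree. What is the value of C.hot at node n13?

1. n0.acc = true  [given at root]
2. n0.off = true  [given at root]
3. n1.acc = false  [S₀.acc == false]
4. n1.off = false  [not S₀.acc]
5. n2.fin = "pw"  ["pw"]
6. n3.lab = true  [terminal]
7. n4.fin = "pw"  [if a.lab then A₀.fin else "z"]
8. n5.acc = false  [false]
9. n5.off = true  [true]
10. n6.lab = false  [terminal]
11. n5.key = 5  [5]
12. n5.hot = 22  [22]
13. n7.acc = true  [S₀.key > 4]
14. n7.off = false  [S₀.hot == S₀.key]
15. n8.mk = -8  [terminal]
16. n9.wid = false  [terminal]
17. n7.key = -6  [h.mk + 2]
18. n7.hot = 15  [h.mk + 23]
19. n10.lab = true  [terminal]
20. n4.idx = true  [S₀.key == 5]
21. n2.idx = false  [not A₁.idx]
22. n11.env = 16  [terminal]
23. n1.key = 29  [d.env * -2 + 61]
24. n1.hot = 11  [d.env - 5]
25. n12.depth = 4  [S₁.hot * 2 - 18]
26. n13.depth = 23  [C₀.depth * 2 + 15]
27. n14.fin = "yu"  ["yu"]
28. n15.wid = false  [terminal]
29. n17.hot = true  [terminal]
30. n18.hot = false  [terminal]
31. n19.lab = true  [terminal]
32. n16.depth = false  [g₁.hot == true]
33. n16.fin = -4  [-4]
34. n14.idx = false  [false]
35. n13.hot = 26  [C.depth + 3]
36. n13.live = false  [A.idx == true]
37. n12.hot = 7  [C₀.depth * 2 - 1]
38. n12.live = true  [C₁.live == false]
39. n0.key = 25  [S₁.hot * 3 - 8]
40. n0.hot = 26  [S₁.key - 3]

26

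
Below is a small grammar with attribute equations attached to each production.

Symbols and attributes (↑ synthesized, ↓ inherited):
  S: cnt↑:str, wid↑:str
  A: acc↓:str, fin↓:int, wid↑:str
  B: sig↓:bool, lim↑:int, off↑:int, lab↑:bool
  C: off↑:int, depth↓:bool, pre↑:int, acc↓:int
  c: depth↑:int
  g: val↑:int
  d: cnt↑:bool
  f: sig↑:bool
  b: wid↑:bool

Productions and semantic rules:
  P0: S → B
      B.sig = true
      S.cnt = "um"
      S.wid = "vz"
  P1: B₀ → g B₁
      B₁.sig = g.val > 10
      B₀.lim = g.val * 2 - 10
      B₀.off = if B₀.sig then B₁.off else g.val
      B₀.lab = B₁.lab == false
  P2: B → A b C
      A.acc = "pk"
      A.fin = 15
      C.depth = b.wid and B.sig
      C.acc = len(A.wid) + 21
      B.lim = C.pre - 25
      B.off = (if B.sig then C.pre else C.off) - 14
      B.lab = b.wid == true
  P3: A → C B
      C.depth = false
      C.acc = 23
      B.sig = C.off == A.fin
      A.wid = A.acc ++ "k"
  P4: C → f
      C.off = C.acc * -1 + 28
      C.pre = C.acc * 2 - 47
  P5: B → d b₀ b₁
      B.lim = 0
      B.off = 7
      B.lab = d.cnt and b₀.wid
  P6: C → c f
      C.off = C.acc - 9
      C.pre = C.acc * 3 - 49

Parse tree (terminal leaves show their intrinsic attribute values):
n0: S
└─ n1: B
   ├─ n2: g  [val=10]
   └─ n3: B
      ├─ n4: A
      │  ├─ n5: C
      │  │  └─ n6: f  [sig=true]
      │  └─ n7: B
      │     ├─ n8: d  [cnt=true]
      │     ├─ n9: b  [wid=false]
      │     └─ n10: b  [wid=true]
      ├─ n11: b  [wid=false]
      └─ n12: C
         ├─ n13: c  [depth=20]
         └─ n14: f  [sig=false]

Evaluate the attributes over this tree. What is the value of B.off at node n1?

1. n1.sig = true  [true]
2. n2.val = 10  [terminal]
3. n3.sig = false  [g.val > 10]
4. n4.acc = "pk"  ["pk"]
5. n4.fin = 15  [15]
6. n5.depth = false  [false]
7. n5.acc = 23  [23]
8. n6.sig = true  [terminal]
9. n5.off = 5  [C.acc * -1 + 28]
10. n5.pre = -1  [C.acc * 2 - 47]
11. n7.sig = false  [C.off == A.fin]
12. n8.cnt = true  [terminal]
13. n9.wid = false  [terminal]
14. n10.wid = true  [terminal]
15. n7.lim = 0  [0]
16. n7.off = 7  [7]
17. n7.lab = false  [d.cnt and b₀.wid]
18. n4.wid = "pkk"  [A.acc ++ "k"]
19. n11.wid = false  [terminal]
20. n12.depth = false  [b.wid and B.sig]
21. n12.acc = 24  [len(A.wid) + 21]
22. n13.depth = 20  [terminal]
23. n14.sig = false  [terminal]
24. n12.off = 15  [C.acc - 9]
25. n12.pre = 23  [C.acc * 3 - 49]
26. n3.lim = -2  [C.pre - 25]
27. n3.off = 1  [(if B.sig then C.pre else C.off) - 14]
28. n3.lab = false  [b.wid == true]
29. n1.lim = 10  [g.val * 2 - 10]
30. n1.off = 1  [if B₀.sig then B₁.off else g.val]
31. n1.lab = true  [B₁.lab == false]
32. n0.cnt = "um"  ["um"]
33. n0.wid = "vz"  ["vz"]

1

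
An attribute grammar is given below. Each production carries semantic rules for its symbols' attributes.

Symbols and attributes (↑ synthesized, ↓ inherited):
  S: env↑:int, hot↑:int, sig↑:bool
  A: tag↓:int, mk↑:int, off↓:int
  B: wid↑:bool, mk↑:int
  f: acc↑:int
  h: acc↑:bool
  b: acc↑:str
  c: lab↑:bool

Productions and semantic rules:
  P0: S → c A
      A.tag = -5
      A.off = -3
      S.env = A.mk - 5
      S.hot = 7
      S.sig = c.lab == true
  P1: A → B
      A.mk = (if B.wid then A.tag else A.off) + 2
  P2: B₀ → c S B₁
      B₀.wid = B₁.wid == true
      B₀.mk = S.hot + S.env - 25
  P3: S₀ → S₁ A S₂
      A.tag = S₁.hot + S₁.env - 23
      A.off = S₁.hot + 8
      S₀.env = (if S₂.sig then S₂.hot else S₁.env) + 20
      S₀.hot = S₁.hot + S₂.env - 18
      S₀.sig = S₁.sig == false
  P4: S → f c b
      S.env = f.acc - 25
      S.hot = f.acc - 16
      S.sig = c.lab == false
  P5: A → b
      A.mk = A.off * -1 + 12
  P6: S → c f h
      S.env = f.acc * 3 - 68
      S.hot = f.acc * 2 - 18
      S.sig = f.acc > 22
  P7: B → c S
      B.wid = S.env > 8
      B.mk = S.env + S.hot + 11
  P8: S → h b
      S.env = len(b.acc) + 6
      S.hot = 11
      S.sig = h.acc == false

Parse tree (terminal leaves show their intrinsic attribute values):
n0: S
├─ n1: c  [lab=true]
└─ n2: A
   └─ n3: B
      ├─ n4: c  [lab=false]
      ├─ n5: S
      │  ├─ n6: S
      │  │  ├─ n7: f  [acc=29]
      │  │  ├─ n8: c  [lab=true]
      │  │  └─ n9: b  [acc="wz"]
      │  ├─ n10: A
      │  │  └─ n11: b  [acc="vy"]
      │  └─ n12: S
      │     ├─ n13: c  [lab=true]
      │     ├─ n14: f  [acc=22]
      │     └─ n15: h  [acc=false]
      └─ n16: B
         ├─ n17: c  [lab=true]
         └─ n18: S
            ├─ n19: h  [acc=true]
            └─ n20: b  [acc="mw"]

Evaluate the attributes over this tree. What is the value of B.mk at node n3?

-8

1. n1.lab = true  [terminal]
2. n2.tag = -5  [-5]
3. n2.off = -3  [-3]
4. n4.lab = false  [terminal]
5. n7.acc = 29  [terminal]
6. n8.lab = true  [terminal]
7. n9.acc = "wz"  [terminal]
8. n6.env = 4  [f.acc - 25]
9. n6.hot = 13  [f.acc - 16]
10. n6.sig = false  [c.lab == false]
11. n10.tag = -6  [S₁.hot + S₁.env - 23]
12. n10.off = 21  [S₁.hot + 8]
13. n11.acc = "vy"  [terminal]
14. n10.mk = -9  [A.off * -1 + 12]
15. n13.lab = true  [terminal]
16. n14.acc = 22  [terminal]
17. n15.acc = false  [terminal]
18. n12.env = -2  [f.acc * 3 - 68]
19. n12.hot = 26  [f.acc * 2 - 18]
20. n12.sig = false  [f.acc > 22]
21. n5.env = 24  [(if S₂.sig then S₂.hot else S₁.env) + 20]
22. n5.hot = -7  [S₁.hot + S₂.env - 18]
23. n5.sig = true  [S₁.sig == false]
24. n17.lab = true  [terminal]
25. n19.acc = true  [terminal]
26. n20.acc = "mw"  [terminal]
27. n18.env = 8  [len(b.acc) + 6]
28. n18.hot = 11  [11]
29. n18.sig = false  [h.acc == false]
30. n16.wid = false  [S.env > 8]
31. n16.mk = 30  [S.env + S.hot + 11]
32. n3.wid = false  [B₁.wid == true]
33. n3.mk = -8  [S.hot + S.env - 25]
34. n2.mk = -1  [(if B.wid then A.tag else A.off) + 2]
35. n0.env = -6  [A.mk - 5]
36. n0.hot = 7  [7]
37. n0.sig = true  [c.lab == true]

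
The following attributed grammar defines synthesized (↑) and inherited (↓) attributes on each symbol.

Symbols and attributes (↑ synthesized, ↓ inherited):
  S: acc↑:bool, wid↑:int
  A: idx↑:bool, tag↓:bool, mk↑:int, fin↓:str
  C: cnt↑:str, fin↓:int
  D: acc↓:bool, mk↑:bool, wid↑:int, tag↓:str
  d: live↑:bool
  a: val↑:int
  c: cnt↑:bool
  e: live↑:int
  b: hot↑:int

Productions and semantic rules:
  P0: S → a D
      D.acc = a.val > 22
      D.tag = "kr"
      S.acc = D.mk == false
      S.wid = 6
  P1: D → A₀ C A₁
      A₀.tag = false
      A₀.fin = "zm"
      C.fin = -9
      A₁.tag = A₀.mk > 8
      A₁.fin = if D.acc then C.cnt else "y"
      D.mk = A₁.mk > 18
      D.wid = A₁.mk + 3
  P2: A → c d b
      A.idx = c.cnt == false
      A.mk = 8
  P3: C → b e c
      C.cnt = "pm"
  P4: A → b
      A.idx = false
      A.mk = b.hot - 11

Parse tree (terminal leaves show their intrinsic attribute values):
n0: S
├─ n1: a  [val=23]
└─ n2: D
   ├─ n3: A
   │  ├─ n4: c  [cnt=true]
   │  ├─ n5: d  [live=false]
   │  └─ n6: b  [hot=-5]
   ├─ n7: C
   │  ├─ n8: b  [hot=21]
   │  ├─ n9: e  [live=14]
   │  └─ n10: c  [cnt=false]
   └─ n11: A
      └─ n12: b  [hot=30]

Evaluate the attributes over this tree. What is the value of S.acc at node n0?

false

1. n1.val = 23  [terminal]
2. n2.acc = true  [a.val > 22]
3. n2.tag = "kr"  ["kr"]
4. n3.tag = false  [false]
5. n3.fin = "zm"  ["zm"]
6. n4.cnt = true  [terminal]
7. n5.live = false  [terminal]
8. n6.hot = -5  [terminal]
9. n3.idx = false  [c.cnt == false]
10. n3.mk = 8  [8]
11. n7.fin = -9  [-9]
12. n8.hot = 21  [terminal]
13. n9.live = 14  [terminal]
14. n10.cnt = false  [terminal]
15. n7.cnt = "pm"  ["pm"]
16. n11.tag = false  [A₀.mk > 8]
17. n11.fin = "pm"  [if D.acc then C.cnt else "y"]
18. n12.hot = 30  [terminal]
19. n11.idx = false  [false]
20. n11.mk = 19  [b.hot - 11]
21. n2.mk = true  [A₁.mk > 18]
22. n2.wid = 22  [A₁.mk + 3]
23. n0.acc = false  [D.mk == false]
24. n0.wid = 6  [6]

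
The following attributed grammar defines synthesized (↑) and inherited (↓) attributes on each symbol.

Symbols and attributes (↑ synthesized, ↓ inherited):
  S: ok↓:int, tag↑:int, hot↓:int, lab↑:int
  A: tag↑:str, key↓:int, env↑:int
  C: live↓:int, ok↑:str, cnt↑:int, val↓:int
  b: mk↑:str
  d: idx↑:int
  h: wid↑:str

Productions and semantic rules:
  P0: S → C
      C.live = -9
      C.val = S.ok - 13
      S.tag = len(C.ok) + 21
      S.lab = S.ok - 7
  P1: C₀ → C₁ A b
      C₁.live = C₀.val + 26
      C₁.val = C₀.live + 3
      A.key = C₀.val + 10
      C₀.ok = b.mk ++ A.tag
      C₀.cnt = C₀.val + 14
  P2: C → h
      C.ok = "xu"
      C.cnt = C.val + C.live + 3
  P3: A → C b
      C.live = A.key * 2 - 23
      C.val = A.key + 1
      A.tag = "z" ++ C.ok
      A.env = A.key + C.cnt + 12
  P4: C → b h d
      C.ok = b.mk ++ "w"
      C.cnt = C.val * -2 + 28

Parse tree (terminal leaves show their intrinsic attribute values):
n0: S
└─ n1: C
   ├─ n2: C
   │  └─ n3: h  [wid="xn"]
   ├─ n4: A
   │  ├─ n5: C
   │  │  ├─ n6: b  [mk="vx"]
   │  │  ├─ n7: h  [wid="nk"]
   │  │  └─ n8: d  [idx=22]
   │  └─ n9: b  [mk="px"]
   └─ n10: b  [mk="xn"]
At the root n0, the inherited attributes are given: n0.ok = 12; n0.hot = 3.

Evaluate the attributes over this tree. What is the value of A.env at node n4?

1. n0.ok = 12  [given at root]
2. n0.hot = 3  [given at root]
3. n1.live = -9  [-9]
4. n1.val = -1  [S.ok - 13]
5. n2.live = 25  [C₀.val + 26]
6. n2.val = -6  [C₀.live + 3]
7. n3.wid = "xn"  [terminal]
8. n2.ok = "xu"  ["xu"]
9. n2.cnt = 22  [C.val + C.live + 3]
10. n4.key = 9  [C₀.val + 10]
11. n5.live = -5  [A.key * 2 - 23]
12. n5.val = 10  [A.key + 1]
13. n6.mk = "vx"  [terminal]
14. n7.wid = "nk"  [terminal]
15. n8.idx = 22  [terminal]
16. n5.ok = "vxw"  [b.mk ++ "w"]
17. n5.cnt = 8  [C.val * -2 + 28]
18. n9.mk = "px"  [terminal]
19. n4.tag = "zvxw"  ["z" ++ C.ok]
20. n4.env = 29  [A.key + C.cnt + 12]
21. n10.mk = "xn"  [terminal]
22. n1.ok = "xnzvxw"  [b.mk ++ A.tag]
23. n1.cnt = 13  [C₀.val + 14]
24. n0.tag = 27  [len(C.ok) + 21]
25. n0.lab = 5  [S.ok - 7]

29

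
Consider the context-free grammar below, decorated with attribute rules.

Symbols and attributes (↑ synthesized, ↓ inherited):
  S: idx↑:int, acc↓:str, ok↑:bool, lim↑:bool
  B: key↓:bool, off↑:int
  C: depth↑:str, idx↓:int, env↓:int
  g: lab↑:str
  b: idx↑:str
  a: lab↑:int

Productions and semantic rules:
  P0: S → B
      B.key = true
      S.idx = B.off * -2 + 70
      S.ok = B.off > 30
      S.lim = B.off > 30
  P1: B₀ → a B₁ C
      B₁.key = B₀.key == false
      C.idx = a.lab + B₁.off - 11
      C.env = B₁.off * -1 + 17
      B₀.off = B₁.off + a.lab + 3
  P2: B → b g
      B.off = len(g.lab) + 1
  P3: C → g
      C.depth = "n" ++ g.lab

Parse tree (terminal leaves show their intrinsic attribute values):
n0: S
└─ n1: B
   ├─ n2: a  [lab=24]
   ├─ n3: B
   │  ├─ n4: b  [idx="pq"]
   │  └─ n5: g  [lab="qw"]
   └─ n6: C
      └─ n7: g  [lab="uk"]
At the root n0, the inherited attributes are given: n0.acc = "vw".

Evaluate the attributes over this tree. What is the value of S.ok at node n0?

false

1. n0.acc = "vw"  [given at root]
2. n1.key = true  [true]
3. n2.lab = 24  [terminal]
4. n3.key = false  [B₀.key == false]
5. n4.idx = "pq"  [terminal]
6. n5.lab = "qw"  [terminal]
7. n3.off = 3  [len(g.lab) + 1]
8. n6.idx = 16  [a.lab + B₁.off - 11]
9. n6.env = 14  [B₁.off * -1 + 17]
10. n7.lab = "uk"  [terminal]
11. n6.depth = "nuk"  ["n" ++ g.lab]
12. n1.off = 30  [B₁.off + a.lab + 3]
13. n0.idx = 10  [B.off * -2 + 70]
14. n0.ok = false  [B.off > 30]
15. n0.lim = false  [B.off > 30]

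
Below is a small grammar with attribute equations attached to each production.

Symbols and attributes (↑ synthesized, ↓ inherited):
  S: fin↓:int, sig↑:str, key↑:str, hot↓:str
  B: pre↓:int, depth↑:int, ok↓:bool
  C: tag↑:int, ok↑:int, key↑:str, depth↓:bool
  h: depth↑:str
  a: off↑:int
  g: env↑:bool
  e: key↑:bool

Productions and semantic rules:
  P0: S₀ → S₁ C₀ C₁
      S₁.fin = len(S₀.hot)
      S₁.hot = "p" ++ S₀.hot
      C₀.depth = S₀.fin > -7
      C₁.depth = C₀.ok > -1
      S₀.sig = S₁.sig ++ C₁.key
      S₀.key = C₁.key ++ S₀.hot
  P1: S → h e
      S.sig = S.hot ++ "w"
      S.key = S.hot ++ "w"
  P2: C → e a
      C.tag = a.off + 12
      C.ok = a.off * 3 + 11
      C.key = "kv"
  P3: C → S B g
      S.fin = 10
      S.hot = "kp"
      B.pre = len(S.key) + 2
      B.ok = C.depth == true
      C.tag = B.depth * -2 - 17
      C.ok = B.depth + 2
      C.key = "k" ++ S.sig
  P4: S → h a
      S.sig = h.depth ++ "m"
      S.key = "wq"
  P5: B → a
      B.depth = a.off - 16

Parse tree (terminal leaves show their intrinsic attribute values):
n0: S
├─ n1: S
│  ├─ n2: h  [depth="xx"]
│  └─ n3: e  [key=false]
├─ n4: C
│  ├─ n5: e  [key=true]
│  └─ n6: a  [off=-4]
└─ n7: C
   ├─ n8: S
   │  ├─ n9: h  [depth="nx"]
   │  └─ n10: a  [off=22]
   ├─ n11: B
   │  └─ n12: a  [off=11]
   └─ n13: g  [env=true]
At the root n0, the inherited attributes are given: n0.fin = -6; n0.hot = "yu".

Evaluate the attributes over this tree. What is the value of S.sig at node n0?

"pyuwknxm"

1. n0.fin = -6  [given at root]
2. n0.hot = "yu"  [given at root]
3. n1.fin = 2  [len(S₀.hot)]
4. n1.hot = "pyu"  ["p" ++ S₀.hot]
5. n2.depth = "xx"  [terminal]
6. n3.key = false  [terminal]
7. n1.sig = "pyuw"  [S.hot ++ "w"]
8. n1.key = "pyuw"  [S.hot ++ "w"]
9. n4.depth = true  [S₀.fin > -7]
10. n5.key = true  [terminal]
11. n6.off = -4  [terminal]
12. n4.tag = 8  [a.off + 12]
13. n4.ok = -1  [a.off * 3 + 11]
14. n4.key = "kv"  ["kv"]
15. n7.depth = false  [C₀.ok > -1]
16. n8.fin = 10  [10]
17. n8.hot = "kp"  ["kp"]
18. n9.depth = "nx"  [terminal]
19. n10.off = 22  [terminal]
20. n8.sig = "nxm"  [h.depth ++ "m"]
21. n8.key = "wq"  ["wq"]
22. n11.pre = 4  [len(S.key) + 2]
23. n11.ok = false  [C.depth == true]
24. n12.off = 11  [terminal]
25. n11.depth = -5  [a.off - 16]
26. n13.env = true  [terminal]
27. n7.tag = -7  [B.depth * -2 - 17]
28. n7.ok = -3  [B.depth + 2]
29. n7.key = "knxm"  ["k" ++ S.sig]
30. n0.sig = "pyuwknxm"  [S₁.sig ++ C₁.key]
31. n0.key = "knxmyu"  [C₁.key ++ S₀.hot]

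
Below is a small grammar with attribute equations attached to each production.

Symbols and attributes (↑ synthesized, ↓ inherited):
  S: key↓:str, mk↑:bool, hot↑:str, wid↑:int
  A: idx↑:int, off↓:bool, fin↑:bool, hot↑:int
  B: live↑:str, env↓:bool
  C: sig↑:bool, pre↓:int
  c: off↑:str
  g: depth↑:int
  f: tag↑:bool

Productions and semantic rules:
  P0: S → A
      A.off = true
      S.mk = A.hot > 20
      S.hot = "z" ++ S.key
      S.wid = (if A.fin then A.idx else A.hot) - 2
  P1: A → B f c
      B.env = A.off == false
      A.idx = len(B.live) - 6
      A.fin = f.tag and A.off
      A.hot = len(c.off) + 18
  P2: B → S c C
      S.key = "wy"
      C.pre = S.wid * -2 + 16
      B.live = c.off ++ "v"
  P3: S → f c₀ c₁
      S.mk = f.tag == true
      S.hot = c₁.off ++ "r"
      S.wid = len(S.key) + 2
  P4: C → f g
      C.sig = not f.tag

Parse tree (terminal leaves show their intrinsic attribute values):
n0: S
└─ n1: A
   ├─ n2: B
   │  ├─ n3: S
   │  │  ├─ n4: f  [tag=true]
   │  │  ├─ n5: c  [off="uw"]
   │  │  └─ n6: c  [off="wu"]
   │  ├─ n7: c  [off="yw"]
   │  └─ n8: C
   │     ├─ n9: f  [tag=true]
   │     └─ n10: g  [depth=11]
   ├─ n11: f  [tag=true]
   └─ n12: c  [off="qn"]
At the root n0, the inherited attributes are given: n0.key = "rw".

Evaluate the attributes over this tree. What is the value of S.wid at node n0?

1. n0.key = "rw"  [given at root]
2. n1.off = true  [true]
3. n2.env = false  [A.off == false]
4. n3.key = "wy"  ["wy"]
5. n4.tag = true  [terminal]
6. n5.off = "uw"  [terminal]
7. n6.off = "wu"  [terminal]
8. n3.mk = true  [f.tag == true]
9. n3.hot = "wur"  [c₁.off ++ "r"]
10. n3.wid = 4  [len(S.key) + 2]
11. n7.off = "yw"  [terminal]
12. n8.pre = 8  [S.wid * -2 + 16]
13. n9.tag = true  [terminal]
14. n10.depth = 11  [terminal]
15. n8.sig = false  [not f.tag]
16. n2.live = "ywv"  [c.off ++ "v"]
17. n11.tag = true  [terminal]
18. n12.off = "qn"  [terminal]
19. n1.idx = -3  [len(B.live) - 6]
20. n1.fin = true  [f.tag and A.off]
21. n1.hot = 20  [len(c.off) + 18]
22. n0.mk = false  [A.hot > 20]
23. n0.hot = "zrw"  ["z" ++ S.key]
24. n0.wid = -5  [(if A.fin then A.idx else A.hot) - 2]

-5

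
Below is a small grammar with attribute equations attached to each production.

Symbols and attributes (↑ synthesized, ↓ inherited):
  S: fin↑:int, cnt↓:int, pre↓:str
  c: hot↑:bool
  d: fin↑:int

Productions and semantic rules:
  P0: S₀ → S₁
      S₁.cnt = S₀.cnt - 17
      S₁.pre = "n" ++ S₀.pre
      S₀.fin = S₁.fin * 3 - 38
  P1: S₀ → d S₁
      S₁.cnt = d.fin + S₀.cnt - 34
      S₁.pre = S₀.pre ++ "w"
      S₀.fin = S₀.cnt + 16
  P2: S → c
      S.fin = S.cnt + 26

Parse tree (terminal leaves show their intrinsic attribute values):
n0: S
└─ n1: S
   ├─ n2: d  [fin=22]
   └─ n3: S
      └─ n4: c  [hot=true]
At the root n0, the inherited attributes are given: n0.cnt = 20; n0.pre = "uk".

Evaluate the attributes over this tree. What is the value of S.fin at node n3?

17

1. n0.cnt = 20  [given at root]
2. n0.pre = "uk"  [given at root]
3. n1.cnt = 3  [S₀.cnt - 17]
4. n1.pre = "nuk"  ["n" ++ S₀.pre]
5. n2.fin = 22  [terminal]
6. n3.cnt = -9  [d.fin + S₀.cnt - 34]
7. n3.pre = "nukw"  [S₀.pre ++ "w"]
8. n4.hot = true  [terminal]
9. n3.fin = 17  [S.cnt + 26]
10. n1.fin = 19  [S₀.cnt + 16]
11. n0.fin = 19  [S₁.fin * 3 - 38]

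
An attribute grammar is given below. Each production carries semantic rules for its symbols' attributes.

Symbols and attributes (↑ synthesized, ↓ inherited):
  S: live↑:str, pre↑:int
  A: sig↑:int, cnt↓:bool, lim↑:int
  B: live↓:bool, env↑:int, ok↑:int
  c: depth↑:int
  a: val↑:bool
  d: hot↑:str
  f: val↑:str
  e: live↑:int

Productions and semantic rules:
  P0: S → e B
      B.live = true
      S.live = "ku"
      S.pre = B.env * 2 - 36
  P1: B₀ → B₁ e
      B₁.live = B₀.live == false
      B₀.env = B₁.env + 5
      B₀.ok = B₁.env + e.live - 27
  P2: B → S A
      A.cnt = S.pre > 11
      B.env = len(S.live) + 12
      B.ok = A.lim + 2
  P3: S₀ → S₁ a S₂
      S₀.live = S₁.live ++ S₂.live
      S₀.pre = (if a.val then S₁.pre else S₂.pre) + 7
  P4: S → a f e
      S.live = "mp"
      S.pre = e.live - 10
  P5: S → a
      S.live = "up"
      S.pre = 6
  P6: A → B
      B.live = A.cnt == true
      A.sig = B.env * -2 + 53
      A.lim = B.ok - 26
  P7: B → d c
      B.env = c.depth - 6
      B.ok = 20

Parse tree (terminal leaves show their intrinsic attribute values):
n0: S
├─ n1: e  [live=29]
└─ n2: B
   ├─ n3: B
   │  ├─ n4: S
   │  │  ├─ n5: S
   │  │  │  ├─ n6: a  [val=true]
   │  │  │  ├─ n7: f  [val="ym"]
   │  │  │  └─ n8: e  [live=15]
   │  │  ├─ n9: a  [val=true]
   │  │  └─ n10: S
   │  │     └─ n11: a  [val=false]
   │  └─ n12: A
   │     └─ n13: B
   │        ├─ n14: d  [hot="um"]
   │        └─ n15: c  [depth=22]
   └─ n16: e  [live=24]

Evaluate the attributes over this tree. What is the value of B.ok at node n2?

13

1. n1.live = 29  [terminal]
2. n2.live = true  [true]
3. n3.live = false  [B₀.live == false]
4. n6.val = true  [terminal]
5. n7.val = "ym"  [terminal]
6. n8.live = 15  [terminal]
7. n5.live = "mp"  ["mp"]
8. n5.pre = 5  [e.live - 10]
9. n9.val = true  [terminal]
10. n11.val = false  [terminal]
11. n10.live = "up"  ["up"]
12. n10.pre = 6  [6]
13. n4.live = "mpup"  [S₁.live ++ S₂.live]
14. n4.pre = 12  [(if a.val then S₁.pre else S₂.pre) + 7]
15. n12.cnt = true  [S.pre > 11]
16. n13.live = true  [A.cnt == true]
17. n14.hot = "um"  [terminal]
18. n15.depth = 22  [terminal]
19. n13.env = 16  [c.depth - 6]
20. n13.ok = 20  [20]
21. n12.sig = 21  [B.env * -2 + 53]
22. n12.lim = -6  [B.ok - 26]
23. n3.env = 16  [len(S.live) + 12]
24. n3.ok = -4  [A.lim + 2]
25. n16.live = 24  [terminal]
26. n2.env = 21  [B₁.env + 5]
27. n2.ok = 13  [B₁.env + e.live - 27]
28. n0.live = "ku"  ["ku"]
29. n0.pre = 6  [B.env * 2 - 36]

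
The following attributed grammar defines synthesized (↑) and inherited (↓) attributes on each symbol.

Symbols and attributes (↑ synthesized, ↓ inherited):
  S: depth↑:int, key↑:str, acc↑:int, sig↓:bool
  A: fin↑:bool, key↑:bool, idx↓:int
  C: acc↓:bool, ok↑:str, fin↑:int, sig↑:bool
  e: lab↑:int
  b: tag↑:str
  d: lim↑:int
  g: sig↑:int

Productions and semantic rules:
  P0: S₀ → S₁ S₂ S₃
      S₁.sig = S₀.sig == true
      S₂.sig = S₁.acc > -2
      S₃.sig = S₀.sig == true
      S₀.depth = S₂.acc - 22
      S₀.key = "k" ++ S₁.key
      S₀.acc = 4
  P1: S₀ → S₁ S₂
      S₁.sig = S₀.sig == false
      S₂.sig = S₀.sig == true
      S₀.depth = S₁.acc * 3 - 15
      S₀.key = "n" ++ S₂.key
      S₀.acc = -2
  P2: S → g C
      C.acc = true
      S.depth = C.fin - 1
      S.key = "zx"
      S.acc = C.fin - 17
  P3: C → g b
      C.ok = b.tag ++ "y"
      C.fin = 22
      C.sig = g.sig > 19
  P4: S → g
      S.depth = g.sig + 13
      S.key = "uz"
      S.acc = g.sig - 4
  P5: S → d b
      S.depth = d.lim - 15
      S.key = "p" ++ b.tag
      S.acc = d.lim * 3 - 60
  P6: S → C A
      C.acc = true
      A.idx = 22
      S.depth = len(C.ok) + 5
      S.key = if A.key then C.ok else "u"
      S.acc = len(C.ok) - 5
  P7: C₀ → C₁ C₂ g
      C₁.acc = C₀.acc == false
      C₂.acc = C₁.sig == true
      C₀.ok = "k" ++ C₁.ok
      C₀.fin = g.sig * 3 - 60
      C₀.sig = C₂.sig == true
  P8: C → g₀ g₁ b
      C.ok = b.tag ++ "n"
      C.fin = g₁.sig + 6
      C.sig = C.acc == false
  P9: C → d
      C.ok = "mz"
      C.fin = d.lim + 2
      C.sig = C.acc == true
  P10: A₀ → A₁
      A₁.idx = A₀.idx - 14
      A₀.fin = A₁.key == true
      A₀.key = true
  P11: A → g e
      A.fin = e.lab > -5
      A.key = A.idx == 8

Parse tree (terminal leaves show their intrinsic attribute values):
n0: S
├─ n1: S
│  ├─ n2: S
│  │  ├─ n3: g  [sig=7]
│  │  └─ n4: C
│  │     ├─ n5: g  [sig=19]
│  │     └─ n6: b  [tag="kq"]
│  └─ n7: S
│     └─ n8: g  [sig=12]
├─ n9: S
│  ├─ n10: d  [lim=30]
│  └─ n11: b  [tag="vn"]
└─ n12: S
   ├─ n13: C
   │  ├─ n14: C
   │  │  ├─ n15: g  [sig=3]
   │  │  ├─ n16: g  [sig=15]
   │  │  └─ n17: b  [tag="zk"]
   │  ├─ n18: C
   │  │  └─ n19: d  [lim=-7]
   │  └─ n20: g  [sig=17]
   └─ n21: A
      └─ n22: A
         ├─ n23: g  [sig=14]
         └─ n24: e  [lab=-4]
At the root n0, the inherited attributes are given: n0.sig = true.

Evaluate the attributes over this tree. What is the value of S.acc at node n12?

-1

1. n0.sig = true  [given at root]
2. n1.sig = true  [S₀.sig == true]
3. n2.sig = false  [S₀.sig == false]
4. n3.sig = 7  [terminal]
5. n4.acc = true  [true]
6. n5.sig = 19  [terminal]
7. n6.tag = "kq"  [terminal]
8. n4.ok = "kqy"  [b.tag ++ "y"]
9. n4.fin = 22  [22]
10. n4.sig = false  [g.sig > 19]
11. n2.depth = 21  [C.fin - 1]
12. n2.key = "zx"  ["zx"]
13. n2.acc = 5  [C.fin - 17]
14. n7.sig = true  [S₀.sig == true]
15. n8.sig = 12  [terminal]
16. n7.depth = 25  [g.sig + 13]
17. n7.key = "uz"  ["uz"]
18. n7.acc = 8  [g.sig - 4]
19. n1.depth = 0  [S₁.acc * 3 - 15]
20. n1.key = "nuz"  ["n" ++ S₂.key]
21. n1.acc = -2  [-2]
22. n9.sig = false  [S₁.acc > -2]
23. n10.lim = 30  [terminal]
24. n11.tag = "vn"  [terminal]
25. n9.depth = 15  [d.lim - 15]
26. n9.key = "pvn"  ["p" ++ b.tag]
27. n9.acc = 30  [d.lim * 3 - 60]
28. n12.sig = true  [S₀.sig == true]
29. n13.acc = true  [true]
30. n14.acc = false  [C₀.acc == false]
31. n15.sig = 3  [terminal]
32. n16.sig = 15  [terminal]
33. n17.tag = "zk"  [terminal]
34. n14.ok = "zkn"  [b.tag ++ "n"]
35. n14.fin = 21  [g₁.sig + 6]
36. n14.sig = true  [C.acc == false]
37. n18.acc = true  [C₁.sig == true]
38. n19.lim = -7  [terminal]
39. n18.ok = "mz"  ["mz"]
40. n18.fin = -5  [d.lim + 2]
41. n18.sig = true  [C.acc == true]
42. n20.sig = 17  [terminal]
43. n13.ok = "kzkn"  ["k" ++ C₁.ok]
44. n13.fin = -9  [g.sig * 3 - 60]
45. n13.sig = true  [C₂.sig == true]
46. n21.idx = 22  [22]
47. n22.idx = 8  [A₀.idx - 14]
48. n23.sig = 14  [terminal]
49. n24.lab = -4  [terminal]
50. n22.fin = true  [e.lab > -5]
51. n22.key = true  [A.idx == 8]
52. n21.fin = true  [A₁.key == true]
53. n21.key = true  [true]
54. n12.depth = 9  [len(C.ok) + 5]
55. n12.key = "kzkn"  [if A.key then C.ok else "u"]
56. n12.acc = -1  [len(C.ok) - 5]
57. n0.depth = 8  [S₂.acc - 22]
58. n0.key = "knuz"  ["k" ++ S₁.key]
59. n0.acc = 4  [4]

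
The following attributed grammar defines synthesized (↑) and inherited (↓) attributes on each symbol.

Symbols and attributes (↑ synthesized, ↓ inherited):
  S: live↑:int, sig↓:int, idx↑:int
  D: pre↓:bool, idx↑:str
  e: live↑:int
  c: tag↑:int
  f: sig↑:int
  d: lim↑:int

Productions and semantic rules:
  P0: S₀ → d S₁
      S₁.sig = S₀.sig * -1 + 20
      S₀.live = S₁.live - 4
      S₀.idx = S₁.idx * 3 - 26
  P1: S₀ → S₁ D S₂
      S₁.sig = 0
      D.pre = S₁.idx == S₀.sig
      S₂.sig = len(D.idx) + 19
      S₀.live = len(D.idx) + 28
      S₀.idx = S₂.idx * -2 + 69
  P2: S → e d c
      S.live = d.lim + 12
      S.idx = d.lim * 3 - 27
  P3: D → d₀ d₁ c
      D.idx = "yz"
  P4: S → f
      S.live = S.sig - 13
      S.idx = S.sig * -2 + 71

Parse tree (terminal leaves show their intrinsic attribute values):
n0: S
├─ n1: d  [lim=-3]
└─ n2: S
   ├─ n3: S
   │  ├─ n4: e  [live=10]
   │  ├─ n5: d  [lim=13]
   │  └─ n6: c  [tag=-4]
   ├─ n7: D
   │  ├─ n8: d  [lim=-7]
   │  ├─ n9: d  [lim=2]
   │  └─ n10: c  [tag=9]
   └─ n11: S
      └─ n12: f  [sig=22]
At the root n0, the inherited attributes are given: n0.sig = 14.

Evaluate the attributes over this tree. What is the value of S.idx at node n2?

11

1. n0.sig = 14  [given at root]
2. n1.lim = -3  [terminal]
3. n2.sig = 6  [S₀.sig * -1 + 20]
4. n3.sig = 0  [0]
5. n4.live = 10  [terminal]
6. n5.lim = 13  [terminal]
7. n6.tag = -4  [terminal]
8. n3.live = 25  [d.lim + 12]
9. n3.idx = 12  [d.lim * 3 - 27]
10. n7.pre = false  [S₁.idx == S₀.sig]
11. n8.lim = -7  [terminal]
12. n9.lim = 2  [terminal]
13. n10.tag = 9  [terminal]
14. n7.idx = "yz"  ["yz"]
15. n11.sig = 21  [len(D.idx) + 19]
16. n12.sig = 22  [terminal]
17. n11.live = 8  [S.sig - 13]
18. n11.idx = 29  [S.sig * -2 + 71]
19. n2.live = 30  [len(D.idx) + 28]
20. n2.idx = 11  [S₂.idx * -2 + 69]
21. n0.live = 26  [S₁.live - 4]
22. n0.idx = 7  [S₁.idx * 3 - 26]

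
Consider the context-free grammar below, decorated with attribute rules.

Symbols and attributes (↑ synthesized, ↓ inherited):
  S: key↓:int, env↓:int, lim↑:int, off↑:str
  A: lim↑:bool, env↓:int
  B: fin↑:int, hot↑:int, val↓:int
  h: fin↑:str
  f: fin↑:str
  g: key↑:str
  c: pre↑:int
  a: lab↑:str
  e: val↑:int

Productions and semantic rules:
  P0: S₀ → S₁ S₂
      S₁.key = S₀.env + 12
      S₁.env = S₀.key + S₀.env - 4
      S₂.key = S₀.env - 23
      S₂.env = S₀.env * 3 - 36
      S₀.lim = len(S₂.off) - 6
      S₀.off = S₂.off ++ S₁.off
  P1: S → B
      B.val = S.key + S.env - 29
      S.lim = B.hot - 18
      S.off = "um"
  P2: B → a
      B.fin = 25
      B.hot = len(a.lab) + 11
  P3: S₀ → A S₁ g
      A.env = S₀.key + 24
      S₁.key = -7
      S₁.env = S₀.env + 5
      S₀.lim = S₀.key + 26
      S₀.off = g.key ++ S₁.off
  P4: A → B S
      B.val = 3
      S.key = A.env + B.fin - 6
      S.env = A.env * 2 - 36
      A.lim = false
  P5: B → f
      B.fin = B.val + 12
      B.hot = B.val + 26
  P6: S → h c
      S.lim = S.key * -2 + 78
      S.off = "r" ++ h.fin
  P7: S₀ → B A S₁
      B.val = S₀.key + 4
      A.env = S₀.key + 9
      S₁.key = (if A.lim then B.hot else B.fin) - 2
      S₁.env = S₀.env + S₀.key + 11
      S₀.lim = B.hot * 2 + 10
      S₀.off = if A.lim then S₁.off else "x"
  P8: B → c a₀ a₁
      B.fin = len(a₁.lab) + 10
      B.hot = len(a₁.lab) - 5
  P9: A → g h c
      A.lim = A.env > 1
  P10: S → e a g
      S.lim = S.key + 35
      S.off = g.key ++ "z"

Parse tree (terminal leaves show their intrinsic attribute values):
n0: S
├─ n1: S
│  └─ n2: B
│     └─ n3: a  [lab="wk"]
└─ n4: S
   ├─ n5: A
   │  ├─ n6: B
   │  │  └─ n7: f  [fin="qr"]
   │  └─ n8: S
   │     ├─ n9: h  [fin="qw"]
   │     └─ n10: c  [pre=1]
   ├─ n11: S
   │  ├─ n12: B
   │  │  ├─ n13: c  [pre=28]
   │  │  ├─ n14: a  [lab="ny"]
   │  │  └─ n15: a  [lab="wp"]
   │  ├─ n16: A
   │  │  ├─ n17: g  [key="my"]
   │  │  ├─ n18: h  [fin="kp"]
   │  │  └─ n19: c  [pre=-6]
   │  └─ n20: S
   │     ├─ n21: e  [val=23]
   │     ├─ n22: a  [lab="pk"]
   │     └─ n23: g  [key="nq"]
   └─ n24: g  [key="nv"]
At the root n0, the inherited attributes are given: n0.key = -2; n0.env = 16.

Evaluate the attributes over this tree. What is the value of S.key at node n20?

1. n0.key = -2  [given at root]
2. n0.env = 16  [given at root]
3. n1.key = 28  [S₀.env + 12]
4. n1.env = 10  [S₀.key + S₀.env - 4]
5. n2.val = 9  [S.key + S.env - 29]
6. n3.lab = "wk"  [terminal]
7. n2.fin = 25  [25]
8. n2.hot = 13  [len(a.lab) + 11]
9. n1.lim = -5  [B.hot - 18]
10. n1.off = "um"  ["um"]
11. n4.key = -7  [S₀.env - 23]
12. n4.env = 12  [S₀.env * 3 - 36]
13. n5.env = 17  [S₀.key + 24]
14. n6.val = 3  [3]
15. n7.fin = "qr"  [terminal]
16. n6.fin = 15  [B.val + 12]
17. n6.hot = 29  [B.val + 26]
18. n8.key = 26  [A.env + B.fin - 6]
19. n8.env = -2  [A.env * 2 - 36]
20. n9.fin = "qw"  [terminal]
21. n10.pre = 1  [terminal]
22. n8.lim = 26  [S.key * -2 + 78]
23. n8.off = "rqw"  ["r" ++ h.fin]
24. n5.lim = false  [false]
25. n11.key = -7  [-7]
26. n11.env = 17  [S₀.env + 5]
27. n12.val = -3  [S₀.key + 4]
28. n13.pre = 28  [terminal]
29. n14.lab = "ny"  [terminal]
30. n15.lab = "wp"  [terminal]
31. n12.fin = 12  [len(a₁.lab) + 10]
32. n12.hot = -3  [len(a₁.lab) - 5]
33. n16.env = 2  [S₀.key + 9]
34. n17.key = "my"  [terminal]
35. n18.fin = "kp"  [terminal]
36. n19.pre = -6  [terminal]
37. n16.lim = true  [A.env > 1]
38. n20.key = -5  [(if A.lim then B.hot else B.fin) - 2]
39. n20.env = 21  [S₀.env + S₀.key + 11]
40. n21.val = 23  [terminal]
41. n22.lab = "pk"  [terminal]
42. n23.key = "nq"  [terminal]
43. n20.lim = 30  [S.key + 35]
44. n20.off = "nqz"  [g.key ++ "z"]
45. n11.lim = 4  [B.hot * 2 + 10]
46. n11.off = "nqz"  [if A.lim then S₁.off else "x"]
47. n24.key = "nv"  [terminal]
48. n4.lim = 19  [S₀.key + 26]
49. n4.off = "nvnqz"  [g.key ++ S₁.off]
50. n0.lim = -1  [len(S₂.off) - 6]
51. n0.off = "nvnqzum"  [S₂.off ++ S₁.off]

-5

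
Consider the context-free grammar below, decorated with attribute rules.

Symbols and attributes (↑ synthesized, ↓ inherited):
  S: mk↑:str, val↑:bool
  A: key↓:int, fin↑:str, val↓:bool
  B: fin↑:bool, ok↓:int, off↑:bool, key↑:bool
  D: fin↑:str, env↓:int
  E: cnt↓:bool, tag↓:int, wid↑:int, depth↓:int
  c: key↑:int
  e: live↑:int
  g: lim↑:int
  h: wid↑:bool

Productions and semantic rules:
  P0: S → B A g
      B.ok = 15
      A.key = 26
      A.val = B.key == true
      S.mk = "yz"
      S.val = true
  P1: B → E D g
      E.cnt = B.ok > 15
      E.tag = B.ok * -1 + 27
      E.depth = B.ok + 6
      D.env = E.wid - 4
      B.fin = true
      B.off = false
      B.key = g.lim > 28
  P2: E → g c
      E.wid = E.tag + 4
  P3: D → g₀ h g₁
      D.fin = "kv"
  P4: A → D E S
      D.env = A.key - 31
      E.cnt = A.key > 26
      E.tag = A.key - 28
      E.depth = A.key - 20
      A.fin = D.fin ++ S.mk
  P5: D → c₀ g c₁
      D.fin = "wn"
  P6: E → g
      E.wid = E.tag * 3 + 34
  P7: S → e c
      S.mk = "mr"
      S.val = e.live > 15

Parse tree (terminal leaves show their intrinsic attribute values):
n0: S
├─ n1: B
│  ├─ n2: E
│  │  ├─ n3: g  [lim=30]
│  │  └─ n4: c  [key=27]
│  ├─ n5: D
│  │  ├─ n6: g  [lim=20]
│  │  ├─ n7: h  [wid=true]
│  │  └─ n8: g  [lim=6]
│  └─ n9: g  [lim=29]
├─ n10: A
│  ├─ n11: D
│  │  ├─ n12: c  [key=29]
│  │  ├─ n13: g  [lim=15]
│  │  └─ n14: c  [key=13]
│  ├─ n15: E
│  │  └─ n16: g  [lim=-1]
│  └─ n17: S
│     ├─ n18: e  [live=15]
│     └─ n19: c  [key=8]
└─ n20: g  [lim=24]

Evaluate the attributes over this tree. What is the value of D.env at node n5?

1. n1.ok = 15  [15]
2. n2.cnt = false  [B.ok > 15]
3. n2.tag = 12  [B.ok * -1 + 27]
4. n2.depth = 21  [B.ok + 6]
5. n3.lim = 30  [terminal]
6. n4.key = 27  [terminal]
7. n2.wid = 16  [E.tag + 4]
8. n5.env = 12  [E.wid - 4]
9. n6.lim = 20  [terminal]
10. n7.wid = true  [terminal]
11. n8.lim = 6  [terminal]
12. n5.fin = "kv"  ["kv"]
13. n9.lim = 29  [terminal]
14. n1.fin = true  [true]
15. n1.off = false  [false]
16. n1.key = true  [g.lim > 28]
17. n10.key = 26  [26]
18. n10.val = true  [B.key == true]
19. n11.env = -5  [A.key - 31]
20. n12.key = 29  [terminal]
21. n13.lim = 15  [terminal]
22. n14.key = 13  [terminal]
23. n11.fin = "wn"  ["wn"]
24. n15.cnt = false  [A.key > 26]
25. n15.tag = -2  [A.key - 28]
26. n15.depth = 6  [A.key - 20]
27. n16.lim = -1  [terminal]
28. n15.wid = 28  [E.tag * 3 + 34]
29. n18.live = 15  [terminal]
30. n19.key = 8  [terminal]
31. n17.mk = "mr"  ["mr"]
32. n17.val = false  [e.live > 15]
33. n10.fin = "wnmr"  [D.fin ++ S.mk]
34. n20.lim = 24  [terminal]
35. n0.mk = "yz"  ["yz"]
36. n0.val = true  [true]

12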